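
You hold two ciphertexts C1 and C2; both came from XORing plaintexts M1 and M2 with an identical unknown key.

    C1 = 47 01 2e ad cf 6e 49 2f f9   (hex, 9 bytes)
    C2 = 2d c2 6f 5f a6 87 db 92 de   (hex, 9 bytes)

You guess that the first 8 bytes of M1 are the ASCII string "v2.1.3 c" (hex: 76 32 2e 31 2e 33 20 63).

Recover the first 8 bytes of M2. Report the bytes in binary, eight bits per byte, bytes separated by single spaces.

00011100 11110001 01101111 11000011 01000111 11011010 10110010 11011110

First, C1 ⊕ C2 = (M1 ⊕ K) ⊕ (M2 ⊕ K) = M1 ⊕ M2, so the key drops out. Then M2 = (M1 ⊕ M2) ⊕ M1 over the first 8 bytes.
byte 0: (47 ^ 2d) ^ 76 = 6a ^ 76 = 1c
byte 1: (01 ^ c2) ^ 32 = c3 ^ 32 = f1
byte 2: (2e ^ 6f) ^ 2e = 41 ^ 2e = 6f
byte 3: (ad ^ 5f) ^ 31 = f2 ^ 31 = c3
byte 4: (cf ^ a6) ^ 2e = 69 ^ 2e = 47
byte 5: (6e ^ 87) ^ 33 = e9 ^ 33 = da
byte 6: (49 ^ db) ^ 20 = 92 ^ 20 = b2
byte 7: (2f ^ 92) ^ 63 = bd ^ 63 = de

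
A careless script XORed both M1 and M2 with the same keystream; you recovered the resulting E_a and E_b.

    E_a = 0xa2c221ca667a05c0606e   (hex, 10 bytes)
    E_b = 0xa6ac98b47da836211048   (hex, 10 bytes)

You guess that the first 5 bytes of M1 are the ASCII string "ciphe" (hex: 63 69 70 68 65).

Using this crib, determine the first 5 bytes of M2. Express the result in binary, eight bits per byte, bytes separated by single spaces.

First, E_a ⊕ E_b = (M1 ⊕ K) ⊕ (M2 ⊕ K) = M1 ⊕ M2, so the key drops out. Then M2 = (M1 ⊕ M2) ⊕ M1 over the first 5 bytes.
byte 0: (a2 ⊕ a6) ⊕ 63 = 04 ⊕ 63 = 67
byte 1: (c2 ⊕ ac) ⊕ 69 = 6e ⊕ 69 = 07
byte 2: (21 ⊕ 98) ⊕ 70 = b9 ⊕ 70 = c9
byte 3: (ca ⊕ b4) ⊕ 68 = 7e ⊕ 68 = 16
byte 4: (66 ⊕ 7d) ⊕ 65 = 1b ⊕ 65 = 7e

01100111 00000111 11001001 00010110 01111110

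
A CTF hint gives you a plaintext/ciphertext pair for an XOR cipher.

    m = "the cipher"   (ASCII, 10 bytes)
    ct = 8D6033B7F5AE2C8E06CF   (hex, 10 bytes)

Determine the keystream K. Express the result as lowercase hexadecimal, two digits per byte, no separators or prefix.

Since ct = m ⊕ K, XORing both sides with m gives K = m ⊕ ct.
01110100 ⊕ 10001101 = 11111001
01101000 ⊕ 01100000 = 00001000
01100101 ⊕ 00110011 = 01010110
00100000 ⊕ 10110111 = 10010111
01100011 ⊕ 11110101 = 10010110
01101001 ⊕ 10101110 = 11000111
01110000 ⊕ 00101100 = 01011100
01101000 ⊕ 10001110 = 11100110
01100101 ⊕ 00000110 = 01100011
01110010 ⊕ 11001111 = 10111101

f908569796c75ce663bd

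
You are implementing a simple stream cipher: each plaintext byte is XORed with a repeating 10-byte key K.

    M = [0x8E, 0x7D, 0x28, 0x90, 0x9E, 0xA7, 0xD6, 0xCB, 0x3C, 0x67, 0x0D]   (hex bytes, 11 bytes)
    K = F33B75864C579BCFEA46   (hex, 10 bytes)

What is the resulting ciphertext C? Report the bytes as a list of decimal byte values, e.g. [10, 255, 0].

The 10-byte key repeats, so the effective keystream is f3 3b 75 86 4c 57 9b cf ea 46 f3.
byte 0: 8e XOR f3 = 7d
byte 1: 7d XOR 3b = 46
byte 2: 28 XOR 75 = 5d
byte 3: 90 XOR 86 = 16
byte 4: 9e XOR 4c = d2
byte 5: a7 XOR 57 = f0
byte 6: d6 XOR 9b = 4d
byte 7: cb XOR cf = 04
byte 8: 3c XOR ea = d6
byte 9: 67 XOR 46 = 21
byte 10: 0d XOR f3 = fe

[125, 70, 93, 22, 210, 240, 77, 4, 214, 33, 254]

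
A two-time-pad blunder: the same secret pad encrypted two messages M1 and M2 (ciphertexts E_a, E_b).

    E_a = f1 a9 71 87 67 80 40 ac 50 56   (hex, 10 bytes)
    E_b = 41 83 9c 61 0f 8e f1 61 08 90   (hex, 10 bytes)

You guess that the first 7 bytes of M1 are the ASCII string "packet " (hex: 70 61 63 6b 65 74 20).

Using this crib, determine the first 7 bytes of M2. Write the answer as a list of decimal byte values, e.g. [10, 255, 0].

First, E_a ⊕ E_b = (M1 ⊕ K) ⊕ (M2 ⊕ K) = M1 ⊕ M2, so the key drops out. Then M2 = (M1 ⊕ M2) ⊕ M1 over the first 7 bytes.
byte 0: (f1 xor 41) xor 70 = b0 xor 70 = c0
byte 1: (a9 xor 83) xor 61 = 2a xor 61 = 4b
byte 2: (71 xor 9c) xor 63 = ed xor 63 = 8e
byte 3: (87 xor 61) xor 6b = e6 xor 6b = 8d
byte 4: (67 xor 0f) xor 65 = 68 xor 65 = 0d
byte 5: (80 xor 8e) xor 74 = 0e xor 74 = 7a
byte 6: (40 xor f1) xor 20 = b1 xor 20 = 91

[192, 75, 142, 141, 13, 122, 145]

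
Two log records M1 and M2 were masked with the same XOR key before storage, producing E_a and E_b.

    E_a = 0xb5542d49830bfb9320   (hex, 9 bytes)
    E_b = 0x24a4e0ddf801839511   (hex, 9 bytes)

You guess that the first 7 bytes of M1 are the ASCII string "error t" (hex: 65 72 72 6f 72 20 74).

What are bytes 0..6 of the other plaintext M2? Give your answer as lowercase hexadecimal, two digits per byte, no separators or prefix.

f482bffb092a0c

First, E_a ⊕ E_b = (M1 ⊕ K) ⊕ (M2 ⊕ K) = M1 ⊕ M2, so the key drops out. Then M2 = (M1 ⊕ M2) ⊕ M1 over the first 7 bytes.
byte 0: (b5 xor 24) xor 65 = 91 xor 65 = f4
byte 1: (54 xor a4) xor 72 = f0 xor 72 = 82
byte 2: (2d xor e0) xor 72 = cd xor 72 = bf
byte 3: (49 xor dd) xor 6f = 94 xor 6f = fb
byte 4: (83 xor f8) xor 72 = 7b xor 72 = 09
byte 5: (0b xor 01) xor 20 = 0a xor 20 = 2a
byte 6: (fb xor 83) xor 74 = 78 xor 74 = 0c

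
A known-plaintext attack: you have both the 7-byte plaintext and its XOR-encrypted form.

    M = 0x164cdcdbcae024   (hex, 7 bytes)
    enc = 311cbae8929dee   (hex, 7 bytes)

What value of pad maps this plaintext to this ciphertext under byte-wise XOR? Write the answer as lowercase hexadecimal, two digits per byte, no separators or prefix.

27506633587dca

Since enc = M ⊕ pad, XORing both sides with M gives pad = M ⊕ enc.
16 xor 31 = 27
4c xor 1c = 50
dc xor ba = 66
db xor e8 = 33
ca xor 92 = 58
e0 xor 9d = 7d
24 xor ee = ca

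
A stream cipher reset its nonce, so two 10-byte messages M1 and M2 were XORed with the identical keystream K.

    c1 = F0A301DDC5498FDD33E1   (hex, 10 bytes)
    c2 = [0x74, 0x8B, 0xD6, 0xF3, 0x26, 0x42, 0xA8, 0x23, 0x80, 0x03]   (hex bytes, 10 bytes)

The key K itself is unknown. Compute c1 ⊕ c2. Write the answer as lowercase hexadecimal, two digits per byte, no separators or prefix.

c1 ⊕ c2 = (M1 ⊕ K) ⊕ (M2 ⊕ K) = M1 ⊕ M2 — the shared key cancels under XOR.
f0 xor 74 = 84
a3 xor 8b = 28
01 xor d6 = d7
dd xor f3 = 2e
c5 xor 26 = e3
49 xor 42 = 0b
8f xor a8 = 27
dd xor 23 = fe
33 xor 80 = b3
e1 xor 03 = e2

8428d72ee30b27feb3e2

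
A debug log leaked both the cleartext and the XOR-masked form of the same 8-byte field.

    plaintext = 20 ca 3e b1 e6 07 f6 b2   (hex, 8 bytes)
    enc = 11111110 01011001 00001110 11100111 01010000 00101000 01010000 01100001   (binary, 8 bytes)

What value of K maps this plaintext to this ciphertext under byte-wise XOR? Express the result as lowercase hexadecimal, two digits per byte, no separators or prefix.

de933056b62fa6d3

Since enc = plaintext ⊕ K, XORing both sides with plaintext gives K = plaintext ⊕ enc.
byte 0: 00100000 XOR 11111110 = 11011110
byte 1: 11001010 XOR 01011001 = 10010011
byte 2: 00111110 XOR 00001110 = 00110000
byte 3: 10110001 XOR 11100111 = 01010110
byte 4: 11100110 XOR 01010000 = 10110110
byte 5: 00000111 XOR 00101000 = 00101111
byte 6: 11110110 XOR 01010000 = 10100110
byte 7: 10110010 XOR 01100001 = 11010011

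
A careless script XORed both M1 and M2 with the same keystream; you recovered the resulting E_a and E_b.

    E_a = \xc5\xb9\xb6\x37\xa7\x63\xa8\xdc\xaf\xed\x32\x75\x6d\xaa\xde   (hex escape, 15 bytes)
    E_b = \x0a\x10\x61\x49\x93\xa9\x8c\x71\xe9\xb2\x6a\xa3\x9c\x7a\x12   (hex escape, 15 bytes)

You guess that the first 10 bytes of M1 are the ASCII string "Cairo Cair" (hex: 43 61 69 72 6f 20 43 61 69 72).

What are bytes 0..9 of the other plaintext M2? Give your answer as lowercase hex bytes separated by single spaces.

First, E_a ⊕ E_b = (M1 ⊕ K) ⊕ (M2 ⊕ K) = M1 ⊕ M2, so the key drops out. Then M2 = (M1 ⊕ M2) ⊕ M1 over the first 10 bytes.
byte 0: (c5 XOR 0a) XOR 43 = cf XOR 43 = 8c
byte 1: (b9 XOR 10) XOR 61 = a9 XOR 61 = c8
byte 2: (b6 XOR 61) XOR 69 = d7 XOR 69 = be
byte 3: (37 XOR 49) XOR 72 = 7e XOR 72 = 0c
byte 4: (a7 XOR 93) XOR 6f = 34 XOR 6f = 5b
byte 5: (63 XOR a9) XOR 20 = ca XOR 20 = ea
byte 6: (a8 XOR 8c) XOR 43 = 24 XOR 43 = 67
byte 7: (dc XOR 71) XOR 61 = ad XOR 61 = cc
byte 8: (af XOR e9) XOR 69 = 46 XOR 69 = 2f
byte 9: (ed XOR b2) XOR 72 = 5f XOR 72 = 2d

8c c8 be 0c 5b ea 67 cc 2f 2d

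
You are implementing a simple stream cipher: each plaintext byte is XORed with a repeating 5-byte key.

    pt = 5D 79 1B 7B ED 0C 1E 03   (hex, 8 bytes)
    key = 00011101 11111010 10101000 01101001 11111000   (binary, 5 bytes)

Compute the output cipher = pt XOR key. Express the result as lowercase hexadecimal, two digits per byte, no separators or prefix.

4083b3121511e4ab

The 5-byte key repeats, so the effective keystream is 1d fa a8 69 f8 1d fa a8.
byte 0: 5d xor 1d = 40
byte 1: 79 xor fa = 83
byte 2: 1b xor a8 = b3
byte 3: 7b xor 69 = 12
byte 4: ed xor f8 = 15
byte 5: 0c xor 1d = 11
byte 6: 1e xor fa = e4
byte 7: 03 xor a8 = ab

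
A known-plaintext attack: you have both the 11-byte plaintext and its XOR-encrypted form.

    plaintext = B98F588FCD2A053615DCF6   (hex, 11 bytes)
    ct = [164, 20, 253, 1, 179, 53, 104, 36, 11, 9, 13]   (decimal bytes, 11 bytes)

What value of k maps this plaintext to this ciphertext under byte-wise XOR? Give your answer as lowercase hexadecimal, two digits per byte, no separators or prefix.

1d9ba58e7e1f6d121ed5fb

Since ct = plaintext ⊕ k, XORing both sides with plaintext gives k = plaintext ⊕ ct.
byte 0: b9 XOR a4 = 1d
byte 1: 8f XOR 14 = 9b
byte 2: 58 XOR fd = a5
byte 3: 8f XOR 01 = 8e
byte 4: cd XOR b3 = 7e
byte 5: 2a XOR 35 = 1f
byte 6: 05 XOR 68 = 6d
byte 7: 36 XOR 24 = 12
byte 8: 15 XOR 0b = 1e
byte 9: dc XOR 09 = d5
byte 10: f6 XOR 0d = fb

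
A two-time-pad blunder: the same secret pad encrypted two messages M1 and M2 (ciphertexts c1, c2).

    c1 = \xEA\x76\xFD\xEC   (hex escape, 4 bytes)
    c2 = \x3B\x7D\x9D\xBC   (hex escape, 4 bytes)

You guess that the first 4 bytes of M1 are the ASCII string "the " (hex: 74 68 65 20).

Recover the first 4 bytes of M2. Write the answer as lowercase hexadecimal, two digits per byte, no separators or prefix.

First, c1 ⊕ c2 = (M1 ⊕ K) ⊕ (M2 ⊕ K) = M1 ⊕ M2, so the key drops out. Then M2 = (M1 ⊕ M2) ⊕ M1 over the first 4 bytes.
byte 0: (ea XOR 3b) XOR 74 = d1 XOR 74 = a5
byte 1: (76 XOR 7d) XOR 68 = 0b XOR 68 = 63
byte 2: (fd XOR 9d) XOR 65 = 60 XOR 65 = 05
byte 3: (ec XOR bc) XOR 20 = 50 XOR 20 = 70

a5630570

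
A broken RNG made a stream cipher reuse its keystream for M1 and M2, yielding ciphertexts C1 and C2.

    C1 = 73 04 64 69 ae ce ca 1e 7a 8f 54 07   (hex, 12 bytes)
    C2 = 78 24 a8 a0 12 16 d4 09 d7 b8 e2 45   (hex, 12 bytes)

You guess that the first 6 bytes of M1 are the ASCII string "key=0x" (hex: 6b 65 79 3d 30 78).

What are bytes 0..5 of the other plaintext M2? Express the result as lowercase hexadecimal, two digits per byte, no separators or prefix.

6045b5f48ca0

First, C1 ⊕ C2 = (M1 ⊕ K) ⊕ (M2 ⊕ K) = M1 ⊕ M2, so the key drops out. Then M2 = (M1 ⊕ M2) ⊕ M1 over the first 6 bytes.
byte 0: (73 xor 78) xor 6b = 0b xor 6b = 60
byte 1: (04 xor 24) xor 65 = 20 xor 65 = 45
byte 2: (64 xor a8) xor 79 = cc xor 79 = b5
byte 3: (69 xor a0) xor 3d = c9 xor 3d = f4
byte 4: (ae xor 12) xor 30 = bc xor 30 = 8c
byte 5: (ce xor 16) xor 78 = d8 xor 78 = a0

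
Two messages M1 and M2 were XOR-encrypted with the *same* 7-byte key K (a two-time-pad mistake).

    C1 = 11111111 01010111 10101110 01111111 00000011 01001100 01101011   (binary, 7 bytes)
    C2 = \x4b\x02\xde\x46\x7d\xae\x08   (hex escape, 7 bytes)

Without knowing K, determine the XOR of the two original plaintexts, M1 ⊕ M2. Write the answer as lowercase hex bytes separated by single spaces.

b4 55 70 39 7e e2 63

C1 ⊕ C2 = (M1 ⊕ K) ⊕ (M2 ⊕ K) = M1 ⊕ M2 — the shared key cancels under XOR.
byte 0: 11111111 xor 01001011 = 10110100
byte 1: 01010111 xor 00000010 = 01010101
byte 2: 10101110 xor 11011110 = 01110000
byte 3: 01111111 xor 01000110 = 00111001
byte 4: 00000011 xor 01111101 = 01111110
byte 5: 01001100 xor 10101110 = 11100010
byte 6: 01101011 xor 00001000 = 01100011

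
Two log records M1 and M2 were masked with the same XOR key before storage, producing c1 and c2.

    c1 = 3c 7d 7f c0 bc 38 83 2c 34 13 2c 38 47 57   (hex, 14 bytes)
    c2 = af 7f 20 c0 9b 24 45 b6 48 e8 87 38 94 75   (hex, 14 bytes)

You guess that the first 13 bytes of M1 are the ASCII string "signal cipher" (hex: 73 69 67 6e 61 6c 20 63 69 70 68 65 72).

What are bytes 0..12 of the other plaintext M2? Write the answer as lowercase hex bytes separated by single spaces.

First, c1 ⊕ c2 = (M1 ⊕ K) ⊕ (M2 ⊕ K) = M1 ⊕ M2, so the key drops out. Then M2 = (M1 ⊕ M2) ⊕ M1 over the first 13 bytes.
byte 0: (3c ⊕ af) ⊕ 73 = 93 ⊕ 73 = e0
byte 1: (7d ⊕ 7f) ⊕ 69 = 02 ⊕ 69 = 6b
byte 2: (7f ⊕ 20) ⊕ 67 = 5f ⊕ 67 = 38
byte 3: (c0 ⊕ c0) ⊕ 6e = 00 ⊕ 6e = 6e
byte 4: (bc ⊕ 9b) ⊕ 61 = 27 ⊕ 61 = 46
byte 5: (38 ⊕ 24) ⊕ 6c = 1c ⊕ 6c = 70
byte 6: (83 ⊕ 45) ⊕ 20 = c6 ⊕ 20 = e6
byte 7: (2c ⊕ b6) ⊕ 63 = 9a ⊕ 63 = f9
byte 8: (34 ⊕ 48) ⊕ 69 = 7c ⊕ 69 = 15
byte 9: (13 ⊕ e8) ⊕ 70 = fb ⊕ 70 = 8b
byte 10: (2c ⊕ 87) ⊕ 68 = ab ⊕ 68 = c3
byte 11: (38 ⊕ 38) ⊕ 65 = 00 ⊕ 65 = 65
byte 12: (47 ⊕ 94) ⊕ 72 = d3 ⊕ 72 = a1

e0 6b 38 6e 46 70 e6 f9 15 8b c3 65 a1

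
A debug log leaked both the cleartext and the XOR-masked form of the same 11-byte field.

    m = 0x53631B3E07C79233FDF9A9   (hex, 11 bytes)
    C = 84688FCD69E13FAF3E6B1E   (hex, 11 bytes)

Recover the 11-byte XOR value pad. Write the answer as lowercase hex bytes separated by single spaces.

Since C = m ⊕ pad, XORing both sides with m gives pad = m ⊕ C.
byte 0: 53 ⊕ 84 = d7
byte 1: 63 ⊕ 68 = 0b
byte 2: 1b ⊕ 8f = 94
byte 3: 3e ⊕ cd = f3
byte 4: 07 ⊕ 69 = 6e
byte 5: c7 ⊕ e1 = 26
byte 6: 92 ⊕ 3f = ad
byte 7: 33 ⊕ af = 9c
byte 8: fd ⊕ 3e = c3
byte 9: f9 ⊕ 6b = 92
byte 10: a9 ⊕ 1e = b7

d7 0b 94 f3 6e 26 ad 9c c3 92 b7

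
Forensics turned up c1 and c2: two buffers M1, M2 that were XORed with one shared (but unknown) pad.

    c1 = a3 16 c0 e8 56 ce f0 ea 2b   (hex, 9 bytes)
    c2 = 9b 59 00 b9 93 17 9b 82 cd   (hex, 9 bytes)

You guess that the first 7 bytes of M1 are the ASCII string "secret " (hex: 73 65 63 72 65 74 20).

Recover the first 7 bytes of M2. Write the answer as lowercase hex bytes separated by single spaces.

4b 2a a3 23 a0 ad 4b

First, c1 ⊕ c2 = (M1 ⊕ K) ⊕ (M2 ⊕ K) = M1 ⊕ M2, so the key drops out. Then M2 = (M1 ⊕ M2) ⊕ M1 over the first 7 bytes.
byte 0: (a3 ⊕ 9b) ⊕ 73 = 38 ⊕ 73 = 4b
byte 1: (16 ⊕ 59) ⊕ 65 = 4f ⊕ 65 = 2a
byte 2: (c0 ⊕ 00) ⊕ 63 = c0 ⊕ 63 = a3
byte 3: (e8 ⊕ b9) ⊕ 72 = 51 ⊕ 72 = 23
byte 4: (56 ⊕ 93) ⊕ 65 = c5 ⊕ 65 = a0
byte 5: (ce ⊕ 17) ⊕ 74 = d9 ⊕ 74 = ad
byte 6: (f0 ⊕ 9b) ⊕ 20 = 6b ⊕ 20 = 4b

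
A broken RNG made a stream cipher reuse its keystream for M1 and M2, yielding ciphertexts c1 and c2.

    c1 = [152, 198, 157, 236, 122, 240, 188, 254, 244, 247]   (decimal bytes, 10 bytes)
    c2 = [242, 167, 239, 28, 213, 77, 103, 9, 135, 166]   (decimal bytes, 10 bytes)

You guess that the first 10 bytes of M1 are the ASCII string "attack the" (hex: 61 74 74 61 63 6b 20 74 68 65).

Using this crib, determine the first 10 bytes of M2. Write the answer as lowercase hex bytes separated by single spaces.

0b 15 06 91 cc d6 fb 83 1b 34

First, c1 ⊕ c2 = (M1 ⊕ K) ⊕ (M2 ⊕ K) = M1 ⊕ M2, so the key drops out. Then M2 = (M1 ⊕ M2) ⊕ M1 over the first 10 bytes.
byte 0: (98 XOR f2) XOR 61 = 6a XOR 61 = 0b
byte 1: (c6 XOR a7) XOR 74 = 61 XOR 74 = 15
byte 2: (9d XOR ef) XOR 74 = 72 XOR 74 = 06
byte 3: (ec XOR 1c) XOR 61 = f0 XOR 61 = 91
byte 4: (7a XOR d5) XOR 63 = af XOR 63 = cc
byte 5: (f0 XOR 4d) XOR 6b = bd XOR 6b = d6
byte 6: (bc XOR 67) XOR 20 = db XOR 20 = fb
byte 7: (fe XOR 09) XOR 74 = f7 XOR 74 = 83
byte 8: (f4 XOR 87) XOR 68 = 73 XOR 68 = 1b
byte 9: (f7 XOR a6) XOR 65 = 51 XOR 65 = 34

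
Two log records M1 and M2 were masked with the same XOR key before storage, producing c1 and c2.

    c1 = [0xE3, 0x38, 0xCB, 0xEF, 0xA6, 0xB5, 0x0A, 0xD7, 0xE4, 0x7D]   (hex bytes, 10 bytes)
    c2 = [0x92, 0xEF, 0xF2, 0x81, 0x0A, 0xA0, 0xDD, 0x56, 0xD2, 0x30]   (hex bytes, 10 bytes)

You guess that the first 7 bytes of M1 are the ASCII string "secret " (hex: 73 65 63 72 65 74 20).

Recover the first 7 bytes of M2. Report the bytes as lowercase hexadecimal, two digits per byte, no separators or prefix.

First, c1 ⊕ c2 = (M1 ⊕ K) ⊕ (M2 ⊕ K) = M1 ⊕ M2, so the key drops out. Then M2 = (M1 ⊕ M2) ⊕ M1 over the first 7 bytes.
byte 0: (e3 xor 92) xor 73 = 71 xor 73 = 02
byte 1: (38 xor ef) xor 65 = d7 xor 65 = b2
byte 2: (cb xor f2) xor 63 = 39 xor 63 = 5a
byte 3: (ef xor 81) xor 72 = 6e xor 72 = 1c
byte 4: (a6 xor 0a) xor 65 = ac xor 65 = c9
byte 5: (b5 xor a0) xor 74 = 15 xor 74 = 61
byte 6: (0a xor dd) xor 20 = d7 xor 20 = f7

02b25a1cc961f7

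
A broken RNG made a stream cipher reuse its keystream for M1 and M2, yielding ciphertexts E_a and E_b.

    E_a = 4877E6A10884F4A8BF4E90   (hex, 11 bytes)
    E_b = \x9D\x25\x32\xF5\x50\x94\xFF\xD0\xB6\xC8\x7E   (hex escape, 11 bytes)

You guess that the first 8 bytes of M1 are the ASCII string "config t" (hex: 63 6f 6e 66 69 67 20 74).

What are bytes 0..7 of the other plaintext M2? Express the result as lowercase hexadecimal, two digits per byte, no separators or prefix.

b63dba3231772b0c

First, E_a ⊕ E_b = (M1 ⊕ K) ⊕ (M2 ⊕ K) = M1 ⊕ M2, so the key drops out. Then M2 = (M1 ⊕ M2) ⊕ M1 over the first 8 bytes.
byte 0: (48 ^ 9d) ^ 63 = d5 ^ 63 = b6
byte 1: (77 ^ 25) ^ 6f = 52 ^ 6f = 3d
byte 2: (e6 ^ 32) ^ 6e = d4 ^ 6e = ba
byte 3: (a1 ^ f5) ^ 66 = 54 ^ 66 = 32
byte 4: (08 ^ 50) ^ 69 = 58 ^ 69 = 31
byte 5: (84 ^ 94) ^ 67 = 10 ^ 67 = 77
byte 6: (f4 ^ ff) ^ 20 = 0b ^ 20 = 2b
byte 7: (a8 ^ d0) ^ 74 = 78 ^ 74 = 0c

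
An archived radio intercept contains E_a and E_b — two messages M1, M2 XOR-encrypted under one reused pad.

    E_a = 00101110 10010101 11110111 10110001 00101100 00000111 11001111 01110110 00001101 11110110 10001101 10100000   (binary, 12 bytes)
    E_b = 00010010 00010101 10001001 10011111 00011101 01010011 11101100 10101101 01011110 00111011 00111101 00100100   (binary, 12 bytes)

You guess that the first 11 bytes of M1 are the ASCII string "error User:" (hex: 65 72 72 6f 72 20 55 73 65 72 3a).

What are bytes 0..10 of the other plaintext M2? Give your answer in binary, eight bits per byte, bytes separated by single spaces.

First, E_a ⊕ E_b = (M1 ⊕ K) ⊕ (M2 ⊕ K) = M1 ⊕ M2, so the key drops out. Then M2 = (M1 ⊕ M2) ⊕ M1 over the first 11 bytes.
byte 0: (2e xor 12) xor 65 = 3c xor 65 = 59
byte 1: (95 xor 15) xor 72 = 80 xor 72 = f2
byte 2: (f7 xor 89) xor 72 = 7e xor 72 = 0c
byte 3: (b1 xor 9f) xor 6f = 2e xor 6f = 41
byte 4: (2c xor 1d) xor 72 = 31 xor 72 = 43
byte 5: (07 xor 53) xor 20 = 54 xor 20 = 74
byte 6: (cf xor ec) xor 55 = 23 xor 55 = 76
byte 7: (76 xor ad) xor 73 = db xor 73 = a8
byte 8: (0d xor 5e) xor 65 = 53 xor 65 = 36
byte 9: (f6 xor 3b) xor 72 = cd xor 72 = bf
byte 10: (8d xor 3d) xor 3a = b0 xor 3a = 8a

01011001 11110010 00001100 01000001 01000011 01110100 01110110 10101000 00110110 10111111 10001010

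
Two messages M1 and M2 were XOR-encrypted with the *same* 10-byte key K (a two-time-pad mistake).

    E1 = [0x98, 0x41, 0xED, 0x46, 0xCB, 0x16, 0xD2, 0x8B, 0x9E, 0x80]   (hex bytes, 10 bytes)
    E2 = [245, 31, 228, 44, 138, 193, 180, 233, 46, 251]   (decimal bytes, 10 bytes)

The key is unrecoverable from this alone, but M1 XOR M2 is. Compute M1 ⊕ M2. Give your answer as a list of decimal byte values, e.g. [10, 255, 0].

E1 ⊕ E2 = (M1 ⊕ K) ⊕ (M2 ⊕ K) = M1 ⊕ M2 — the shared key cancels under XOR.
98 xor f5 = 6d
41 xor 1f = 5e
ed xor e4 = 09
46 xor 2c = 6a
cb xor 8a = 41
16 xor c1 = d7
d2 xor b4 = 66
8b xor e9 = 62
9e xor 2e = b0
80 xor fb = 7b

[109, 94, 9, 106, 65, 215, 102, 98, 176, 123]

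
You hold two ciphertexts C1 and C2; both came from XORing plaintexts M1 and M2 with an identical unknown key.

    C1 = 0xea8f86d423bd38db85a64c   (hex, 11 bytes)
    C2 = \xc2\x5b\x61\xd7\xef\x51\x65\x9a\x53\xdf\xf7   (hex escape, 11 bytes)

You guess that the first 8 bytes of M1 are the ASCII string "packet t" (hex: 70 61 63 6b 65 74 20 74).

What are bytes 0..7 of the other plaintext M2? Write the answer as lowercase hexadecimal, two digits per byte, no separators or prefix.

First, C1 ⊕ C2 = (M1 ⊕ K) ⊕ (M2 ⊕ K) = M1 ⊕ M2, so the key drops out. Then M2 = (M1 ⊕ M2) ⊕ M1 over the first 8 bytes.
byte 0: (ea xor c2) xor 70 = 28 xor 70 = 58
byte 1: (8f xor 5b) xor 61 = d4 xor 61 = b5
byte 2: (86 xor 61) xor 63 = e7 xor 63 = 84
byte 3: (d4 xor d7) xor 6b = 03 xor 6b = 68
byte 4: (23 xor ef) xor 65 = cc xor 65 = a9
byte 5: (bd xor 51) xor 74 = ec xor 74 = 98
byte 6: (38 xor 65) xor 20 = 5d xor 20 = 7d
byte 7: (db xor 9a) xor 74 = 41 xor 74 = 35

58b58468a9987d35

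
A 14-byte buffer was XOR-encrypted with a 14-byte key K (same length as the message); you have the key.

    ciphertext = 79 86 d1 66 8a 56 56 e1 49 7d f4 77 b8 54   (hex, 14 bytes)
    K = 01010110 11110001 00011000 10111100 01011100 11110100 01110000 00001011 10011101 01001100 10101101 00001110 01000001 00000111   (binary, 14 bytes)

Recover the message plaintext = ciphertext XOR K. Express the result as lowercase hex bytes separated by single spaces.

2f 77 c9 da d6 a2 26 ea d4 31 59 79 f9 53

01111001 ⊕ 01010110 = 00101111
10000110 ⊕ 11110001 = 01110111
11010001 ⊕ 00011000 = 11001001
01100110 ⊕ 10111100 = 11011010
10001010 ⊕ 01011100 = 11010110
01010110 ⊕ 11110100 = 10100010
01010110 ⊕ 01110000 = 00100110
11100001 ⊕ 00001011 = 11101010
01001001 ⊕ 10011101 = 11010100
01111101 ⊕ 01001100 = 00110001
11110100 ⊕ 10101101 = 01011001
01110111 ⊕ 00001110 = 01111001
10111000 ⊕ 01000001 = 11111001
01010100 ⊕ 00000111 = 01010011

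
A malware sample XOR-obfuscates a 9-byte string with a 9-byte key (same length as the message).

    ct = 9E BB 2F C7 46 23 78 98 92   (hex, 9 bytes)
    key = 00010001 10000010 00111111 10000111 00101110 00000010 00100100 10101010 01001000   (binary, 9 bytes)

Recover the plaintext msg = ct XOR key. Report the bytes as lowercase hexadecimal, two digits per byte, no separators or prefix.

8f39104068215c32da

byte 0: 9e XOR 11 = 8f
byte 1: bb XOR 82 = 39
byte 2: 2f XOR 3f = 10
byte 3: c7 XOR 87 = 40
byte 4: 46 XOR 2e = 68
byte 5: 23 XOR 02 = 21
byte 6: 78 XOR 24 = 5c
byte 7: 98 XOR aa = 32
byte 8: 92 XOR 48 = da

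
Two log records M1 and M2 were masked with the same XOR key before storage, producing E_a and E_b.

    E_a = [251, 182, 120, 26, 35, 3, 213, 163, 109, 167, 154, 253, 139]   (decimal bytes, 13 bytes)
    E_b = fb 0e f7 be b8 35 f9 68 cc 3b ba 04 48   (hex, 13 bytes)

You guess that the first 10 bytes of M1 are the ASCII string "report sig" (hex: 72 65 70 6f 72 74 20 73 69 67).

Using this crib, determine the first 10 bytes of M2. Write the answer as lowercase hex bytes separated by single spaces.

72 dd ff cb e9 42 0c b8 c8 fb

First, E_a ⊕ E_b = (M1 ⊕ K) ⊕ (M2 ⊕ K) = M1 ⊕ M2, so the key drops out. Then M2 = (M1 ⊕ M2) ⊕ M1 over the first 10 bytes.
byte 0: (fb ^ fb) ^ 72 = 00 ^ 72 = 72
byte 1: (b6 ^ 0e) ^ 65 = b8 ^ 65 = dd
byte 2: (78 ^ f7) ^ 70 = 8f ^ 70 = ff
byte 3: (1a ^ be) ^ 6f = a4 ^ 6f = cb
byte 4: (23 ^ b8) ^ 72 = 9b ^ 72 = e9
byte 5: (03 ^ 35) ^ 74 = 36 ^ 74 = 42
byte 6: (d5 ^ f9) ^ 20 = 2c ^ 20 = 0c
byte 7: (a3 ^ 68) ^ 73 = cb ^ 73 = b8
byte 8: (6d ^ cc) ^ 69 = a1 ^ 69 = c8
byte 9: (a7 ^ 3b) ^ 67 = 9c ^ 67 = fb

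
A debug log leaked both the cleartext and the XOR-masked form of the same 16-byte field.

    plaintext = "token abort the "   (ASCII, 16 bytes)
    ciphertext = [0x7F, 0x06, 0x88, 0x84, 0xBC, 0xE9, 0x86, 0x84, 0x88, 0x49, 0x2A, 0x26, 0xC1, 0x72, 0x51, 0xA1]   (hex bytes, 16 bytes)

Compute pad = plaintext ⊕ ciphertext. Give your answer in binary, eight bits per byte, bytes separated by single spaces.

Since ciphertext = plaintext ⊕ pad, XORing both sides with plaintext gives pad = plaintext ⊕ ciphertext.
74 ⊕ 7f = 0b
6f ⊕ 06 = 69
6b ⊕ 88 = e3
65 ⊕ 84 = e1
6e ⊕ bc = d2
20 ⊕ e9 = c9
61 ⊕ 86 = e7
62 ⊕ 84 = e6
6f ⊕ 88 = e7
72 ⊕ 49 = 3b
74 ⊕ 2a = 5e
20 ⊕ 26 = 06
74 ⊕ c1 = b5
68 ⊕ 72 = 1a
65 ⊕ 51 = 34
20 ⊕ a1 = 81

00001011 01101001 11100011 11100001 11010010 11001001 11100111 11100110 11100111 00111011 01011110 00000110 10110101 00011010 00110100 10000001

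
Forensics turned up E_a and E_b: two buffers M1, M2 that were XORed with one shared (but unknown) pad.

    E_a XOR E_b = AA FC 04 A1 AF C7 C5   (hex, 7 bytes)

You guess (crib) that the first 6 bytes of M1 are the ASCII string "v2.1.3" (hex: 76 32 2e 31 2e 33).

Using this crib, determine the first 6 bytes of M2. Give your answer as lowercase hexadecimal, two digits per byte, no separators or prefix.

dcce2a9081f4

Since E_a ⊕ E_b = M1 ⊕ M2, XORing with the guessed M1 bytes yields the corresponding M2 bytes: M2 = (E_a ⊕ E_b) ⊕ M1.
10101010 ⊕ 01110110 = 11011100
11111100 ⊕ 00110010 = 11001110
00000100 ⊕ 00101110 = 00101010
10100001 ⊕ 00110001 = 10010000
10101111 ⊕ 00101110 = 10000001
11000111 ⊕ 00110011 = 11110100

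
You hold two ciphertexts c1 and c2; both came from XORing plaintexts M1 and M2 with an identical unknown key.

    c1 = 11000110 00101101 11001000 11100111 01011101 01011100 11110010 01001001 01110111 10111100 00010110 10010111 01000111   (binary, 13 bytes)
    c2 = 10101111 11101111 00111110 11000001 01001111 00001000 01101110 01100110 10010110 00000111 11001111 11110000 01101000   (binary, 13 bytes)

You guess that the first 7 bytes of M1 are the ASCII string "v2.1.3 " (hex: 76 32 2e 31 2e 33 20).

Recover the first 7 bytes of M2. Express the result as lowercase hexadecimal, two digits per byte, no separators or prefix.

First, c1 ⊕ c2 = (M1 ⊕ K) ⊕ (M2 ⊕ K) = M1 ⊕ M2, so the key drops out. Then M2 = (M1 ⊕ M2) ⊕ M1 over the first 7 bytes.
byte 0: (c6 ⊕ af) ⊕ 76 = 69 ⊕ 76 = 1f
byte 1: (2d ⊕ ef) ⊕ 32 = c2 ⊕ 32 = f0
byte 2: (c8 ⊕ 3e) ⊕ 2e = f6 ⊕ 2e = d8
byte 3: (e7 ⊕ c1) ⊕ 31 = 26 ⊕ 31 = 17
byte 4: (5d ⊕ 4f) ⊕ 2e = 12 ⊕ 2e = 3c
byte 5: (5c ⊕ 08) ⊕ 33 = 54 ⊕ 33 = 67
byte 6: (f2 ⊕ 6e) ⊕ 20 = 9c ⊕ 20 = bc

1ff0d8173c67bc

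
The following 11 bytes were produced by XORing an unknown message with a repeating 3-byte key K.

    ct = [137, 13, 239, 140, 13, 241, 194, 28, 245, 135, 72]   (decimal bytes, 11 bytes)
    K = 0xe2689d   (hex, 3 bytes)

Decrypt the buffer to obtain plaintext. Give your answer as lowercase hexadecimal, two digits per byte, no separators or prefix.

6b65726e656c2074686520

The 3-byte key repeats, so the effective keystream is e2 68 9d e2 68 9d e2 68 9d e2 68.
byte 0: 137 ^ 226 = 107
byte 1:  13 ^ 104 = 101
byte 2: 239 ^ 157 = 114
byte 3: 140 ^ 226 = 110
byte 4:  13 ^ 104 = 101
byte 5: 241 ^ 157 = 108
byte 6: 194 ^ 226 =  32
byte 7:  28 ^ 104 = 116
byte 8: 245 ^ 157 = 104
byte 9: 135 ^ 226 = 101
byte 10:  72 ^ 104 =  32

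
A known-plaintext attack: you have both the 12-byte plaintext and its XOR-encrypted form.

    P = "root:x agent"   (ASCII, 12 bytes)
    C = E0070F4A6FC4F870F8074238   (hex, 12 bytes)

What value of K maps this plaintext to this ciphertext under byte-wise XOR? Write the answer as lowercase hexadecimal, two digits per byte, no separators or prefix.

Since C = P ⊕ K, XORing both sides with P gives K = P ⊕ C.
72 XOR e0 = 92
6f XOR 07 = 68
6f XOR 0f = 60
74 XOR 4a = 3e
3a XOR 6f = 55
78 XOR c4 = bc
20 XOR f8 = d8
61 XOR 70 = 11
67 XOR f8 = 9f
65 XOR 07 = 62
6e XOR 42 = 2c
74 XOR 38 = 4c

9268603e55bcd8119f622c4c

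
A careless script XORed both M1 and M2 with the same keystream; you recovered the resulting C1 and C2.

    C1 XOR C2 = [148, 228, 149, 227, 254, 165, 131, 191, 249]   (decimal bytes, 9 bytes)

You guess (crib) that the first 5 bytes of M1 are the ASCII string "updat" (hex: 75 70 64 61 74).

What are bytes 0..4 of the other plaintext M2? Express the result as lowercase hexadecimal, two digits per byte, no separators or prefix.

Since C1 ⊕ C2 = M1 ⊕ M2, XORing with the guessed M1 bytes yields the corresponding M2 bytes: M2 = (C1 ⊕ C2) ⊕ M1.
94 XOR 75 = e1
e4 XOR 70 = 94
95 XOR 64 = f1
e3 XOR 61 = 82
fe XOR 74 = 8a

e194f1828a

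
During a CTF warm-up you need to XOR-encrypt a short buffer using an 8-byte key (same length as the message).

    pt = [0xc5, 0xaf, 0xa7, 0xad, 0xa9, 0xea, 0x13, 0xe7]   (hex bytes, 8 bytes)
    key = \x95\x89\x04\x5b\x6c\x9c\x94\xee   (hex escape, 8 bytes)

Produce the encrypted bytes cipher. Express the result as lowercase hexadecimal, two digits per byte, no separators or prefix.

XOR is its own inverse, so applying the key byte-wise gives the result directly.
c5 ⊕ 95 = 50
af ⊕ 89 = 26
a7 ⊕ 04 = a3
ad ⊕ 5b = f6
a9 ⊕ 6c = c5
ea ⊕ 9c = 76
13 ⊕ 94 = 87
e7 ⊕ ee = 09

5026a3f6c5768709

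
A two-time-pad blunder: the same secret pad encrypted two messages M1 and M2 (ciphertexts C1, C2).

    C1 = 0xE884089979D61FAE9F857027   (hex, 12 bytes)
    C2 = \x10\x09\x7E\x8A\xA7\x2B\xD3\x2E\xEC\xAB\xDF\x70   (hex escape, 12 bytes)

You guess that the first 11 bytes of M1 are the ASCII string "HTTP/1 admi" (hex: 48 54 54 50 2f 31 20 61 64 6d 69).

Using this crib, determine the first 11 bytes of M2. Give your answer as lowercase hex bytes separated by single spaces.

First, C1 ⊕ C2 = (M1 ⊕ K) ⊕ (M2 ⊕ K) = M1 ⊕ M2, so the key drops out. Then M2 = (M1 ⊕ M2) ⊕ M1 over the first 11 bytes.
byte 0: (e8 ^ 10) ^ 48 = f8 ^ 48 = b0
byte 1: (84 ^ 09) ^ 54 = 8d ^ 54 = d9
byte 2: (08 ^ 7e) ^ 54 = 76 ^ 54 = 22
byte 3: (99 ^ 8a) ^ 50 = 13 ^ 50 = 43
byte 4: (79 ^ a7) ^ 2f = de ^ 2f = f1
byte 5: (d6 ^ 2b) ^ 31 = fd ^ 31 = cc
byte 6: (1f ^ d3) ^ 20 = cc ^ 20 = ec
byte 7: (ae ^ 2e) ^ 61 = 80 ^ 61 = e1
byte 8: (9f ^ ec) ^ 64 = 73 ^ 64 = 17
byte 9: (85 ^ ab) ^ 6d = 2e ^ 6d = 43
byte 10: (70 ^ df) ^ 69 = af ^ 69 = c6

b0 d9 22 43 f1 cc ec e1 17 43 c6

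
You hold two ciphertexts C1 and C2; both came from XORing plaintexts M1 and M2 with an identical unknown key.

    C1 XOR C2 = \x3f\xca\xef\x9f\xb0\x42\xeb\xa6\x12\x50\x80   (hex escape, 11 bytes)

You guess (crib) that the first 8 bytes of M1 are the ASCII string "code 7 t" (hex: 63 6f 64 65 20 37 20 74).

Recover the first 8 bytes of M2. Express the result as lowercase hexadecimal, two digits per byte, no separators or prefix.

5ca58bfa9075cbd2

Since C1 ⊕ C2 = M1 ⊕ M2, XORing with the guessed M1 bytes yields the corresponding M2 bytes: M2 = (C1 ⊕ C2) ⊕ M1.
byte 0: 3f ^ 63 = 5c
byte 1: ca ^ 6f = a5
byte 2: ef ^ 64 = 8b
byte 3: 9f ^ 65 = fa
byte 4: b0 ^ 20 = 90
byte 5: 42 ^ 37 = 75
byte 6: eb ^ 20 = cb
byte 7: a6 ^ 74 = d2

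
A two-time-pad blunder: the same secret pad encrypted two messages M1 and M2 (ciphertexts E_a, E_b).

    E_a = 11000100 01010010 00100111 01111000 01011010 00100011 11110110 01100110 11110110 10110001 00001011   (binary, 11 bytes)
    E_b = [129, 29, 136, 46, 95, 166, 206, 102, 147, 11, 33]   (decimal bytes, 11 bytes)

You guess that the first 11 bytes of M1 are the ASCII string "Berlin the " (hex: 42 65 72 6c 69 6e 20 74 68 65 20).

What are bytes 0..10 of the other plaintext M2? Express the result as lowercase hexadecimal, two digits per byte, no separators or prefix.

First, E_a ⊕ E_b = (M1 ⊕ K) ⊕ (M2 ⊕ K) = M1 ⊕ M2, so the key drops out. Then M2 = (M1 ⊕ M2) ⊕ M1 over the first 11 bytes.
byte 0: (c4 ^ 81) ^ 42 = 45 ^ 42 = 07
byte 1: (52 ^ 1d) ^ 65 = 4f ^ 65 = 2a
byte 2: (27 ^ 88) ^ 72 = af ^ 72 = dd
byte 3: (78 ^ 2e) ^ 6c = 56 ^ 6c = 3a
byte 4: (5a ^ 5f) ^ 69 = 05 ^ 69 = 6c
byte 5: (23 ^ a6) ^ 6e = 85 ^ 6e = eb
byte 6: (f6 ^ ce) ^ 20 = 38 ^ 20 = 18
byte 7: (66 ^ 66) ^ 74 = 00 ^ 74 = 74
byte 8: (f6 ^ 93) ^ 68 = 65 ^ 68 = 0d
byte 9: (b1 ^ 0b) ^ 65 = ba ^ 65 = df
byte 10: (0b ^ 21) ^ 20 = 2a ^ 20 = 0a

072add3a6ceb18740ddf0a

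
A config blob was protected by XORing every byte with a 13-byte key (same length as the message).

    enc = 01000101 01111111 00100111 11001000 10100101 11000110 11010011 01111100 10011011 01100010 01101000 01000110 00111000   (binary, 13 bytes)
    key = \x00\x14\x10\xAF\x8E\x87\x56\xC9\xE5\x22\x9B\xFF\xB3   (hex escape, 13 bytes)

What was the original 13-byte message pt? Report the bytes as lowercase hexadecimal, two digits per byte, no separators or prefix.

45 ⊕ 00 = 45
7f ⊕ 14 = 6b
27 ⊕ 10 = 37
c8 ⊕ af = 67
a5 ⊕ 8e = 2b
c6 ⊕ 87 = 41
d3 ⊕ 56 = 85
7c ⊕ c9 = b5
9b ⊕ e5 = 7e
62 ⊕ 22 = 40
68 ⊕ 9b = f3
46 ⊕ ff = b9
38 ⊕ b3 = 8b

456b37672b4185b57e40f3b98b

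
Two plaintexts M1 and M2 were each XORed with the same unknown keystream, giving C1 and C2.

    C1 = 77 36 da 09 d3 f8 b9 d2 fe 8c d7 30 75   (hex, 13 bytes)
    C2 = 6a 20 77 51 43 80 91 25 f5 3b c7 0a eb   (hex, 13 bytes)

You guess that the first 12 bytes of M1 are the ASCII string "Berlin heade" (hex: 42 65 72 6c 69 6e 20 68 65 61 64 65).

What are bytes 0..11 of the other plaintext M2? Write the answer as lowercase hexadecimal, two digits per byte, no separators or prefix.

5f73df34f916089f6ed6745f

First, C1 ⊕ C2 = (M1 ⊕ K) ⊕ (M2 ⊕ K) = M1 ⊕ M2, so the key drops out. Then M2 = (M1 ⊕ M2) ⊕ M1 over the first 12 bytes.
byte 0: (77 xor 6a) xor 42 = 1d xor 42 = 5f
byte 1: (36 xor 20) xor 65 = 16 xor 65 = 73
byte 2: (da xor 77) xor 72 = ad xor 72 = df
byte 3: (09 xor 51) xor 6c = 58 xor 6c = 34
byte 4: (d3 xor 43) xor 69 = 90 xor 69 = f9
byte 5: (f8 xor 80) xor 6e = 78 xor 6e = 16
byte 6: (b9 xor 91) xor 20 = 28 xor 20 = 08
byte 7: (d2 xor 25) xor 68 = f7 xor 68 = 9f
byte 8: (fe xor f5) xor 65 = 0b xor 65 = 6e
byte 9: (8c xor 3b) xor 61 = b7 xor 61 = d6
byte 10: (d7 xor c7) xor 64 = 10 xor 64 = 74
byte 11: (30 xor 0a) xor 65 = 3a xor 65 = 5f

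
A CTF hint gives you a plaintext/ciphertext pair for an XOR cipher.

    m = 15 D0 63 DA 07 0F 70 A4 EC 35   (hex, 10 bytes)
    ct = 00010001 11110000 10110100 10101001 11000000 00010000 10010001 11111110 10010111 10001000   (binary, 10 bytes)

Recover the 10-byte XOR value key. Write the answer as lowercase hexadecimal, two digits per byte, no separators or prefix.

0420d773c71fe15a7bbd

Since ct = m ⊕ key, XORing both sides with m gives key = m ⊕ ct.
byte 0: 15 xor 11 = 04
byte 1: d0 xor f0 = 20
byte 2: 63 xor b4 = d7
byte 3: da xor a9 = 73
byte 4: 07 xor c0 = c7
byte 5: 0f xor 10 = 1f
byte 6: 70 xor 91 = e1
byte 7: a4 xor fe = 5a
byte 8: ec xor 97 = 7b
byte 9: 35 xor 88 = bd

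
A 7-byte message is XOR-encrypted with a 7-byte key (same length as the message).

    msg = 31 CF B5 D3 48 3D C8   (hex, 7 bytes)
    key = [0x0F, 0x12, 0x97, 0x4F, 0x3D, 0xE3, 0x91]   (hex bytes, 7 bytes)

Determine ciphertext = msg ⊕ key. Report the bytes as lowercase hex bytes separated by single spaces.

3e dd 22 9c 75 de 59

byte 0:  49 ⊕  15 =  62
byte 1: 207 ⊕  18 = 221
byte 2: 181 ⊕ 151 =  34
byte 3: 211 ⊕  79 = 156
byte 4:  72 ⊕  61 = 117
byte 5:  61 ⊕ 227 = 222
byte 6: 200 ⊕ 145 =  89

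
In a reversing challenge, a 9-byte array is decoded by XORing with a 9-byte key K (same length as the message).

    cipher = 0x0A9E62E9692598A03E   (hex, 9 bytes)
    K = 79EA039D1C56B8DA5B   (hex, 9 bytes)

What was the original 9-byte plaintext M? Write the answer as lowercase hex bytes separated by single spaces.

73 74 61 74 75 73 20 7a 65

0a ^ 79 = 73
9e ^ ea = 74
62 ^ 03 = 61
e9 ^ 9d = 74
69 ^ 1c = 75
25 ^ 56 = 73
98 ^ b8 = 20
a0 ^ da = 7a
3e ^ 5b = 65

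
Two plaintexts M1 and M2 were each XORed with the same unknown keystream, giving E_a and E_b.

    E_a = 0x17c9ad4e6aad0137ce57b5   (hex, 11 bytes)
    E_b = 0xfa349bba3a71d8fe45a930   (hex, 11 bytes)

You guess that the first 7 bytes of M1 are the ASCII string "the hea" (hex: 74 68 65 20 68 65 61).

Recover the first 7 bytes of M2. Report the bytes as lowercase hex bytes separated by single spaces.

99 95 53 d4 38 b9 b8

First, E_a ⊕ E_b = (M1 ⊕ K) ⊕ (M2 ⊕ K) = M1 ⊕ M2, so the key drops out. Then M2 = (M1 ⊕ M2) ⊕ M1 over the first 7 bytes.
byte 0: (17 XOR fa) XOR 74 = ed XOR 74 = 99
byte 1: (c9 XOR 34) XOR 68 = fd XOR 68 = 95
byte 2: (ad XOR 9b) XOR 65 = 36 XOR 65 = 53
byte 3: (4e XOR ba) XOR 20 = f4 XOR 20 = d4
byte 4: (6a XOR 3a) XOR 68 = 50 XOR 68 = 38
byte 5: (ad XOR 71) XOR 65 = dc XOR 65 = b9
byte 6: (01 XOR d8) XOR 61 = d9 XOR 61 = b8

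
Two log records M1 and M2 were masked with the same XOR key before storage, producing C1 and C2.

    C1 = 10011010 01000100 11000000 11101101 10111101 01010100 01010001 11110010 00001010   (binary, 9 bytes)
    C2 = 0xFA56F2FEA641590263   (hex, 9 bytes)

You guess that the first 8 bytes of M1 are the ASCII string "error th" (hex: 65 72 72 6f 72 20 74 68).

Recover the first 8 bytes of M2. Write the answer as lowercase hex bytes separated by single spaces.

05 60 40 7c 69 35 7c 98

First, C1 ⊕ C2 = (M1 ⊕ K) ⊕ (M2 ⊕ K) = M1 ⊕ M2, so the key drops out. Then M2 = (M1 ⊕ M2) ⊕ M1 over the first 8 bytes.
byte 0: (9a xor fa) xor 65 = 60 xor 65 = 05
byte 1: (44 xor 56) xor 72 = 12 xor 72 = 60
byte 2: (c0 xor f2) xor 72 = 32 xor 72 = 40
byte 3: (ed xor fe) xor 6f = 13 xor 6f = 7c
byte 4: (bd xor a6) xor 72 = 1b xor 72 = 69
byte 5: (54 xor 41) xor 20 = 15 xor 20 = 35
byte 6: (51 xor 59) xor 74 = 08 xor 74 = 7c
byte 7: (f2 xor 02) xor 68 = f0 xor 68 = 98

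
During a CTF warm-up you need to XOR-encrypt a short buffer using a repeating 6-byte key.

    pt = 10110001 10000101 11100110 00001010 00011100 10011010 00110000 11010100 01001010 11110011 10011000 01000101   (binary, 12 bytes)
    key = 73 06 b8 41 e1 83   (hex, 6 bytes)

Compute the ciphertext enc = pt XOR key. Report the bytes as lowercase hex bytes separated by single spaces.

The 6-byte key repeats, so the effective keystream is 73 06 b8 41 e1 83 73 06 b8 41 e1 83.
byte 0: b1 xor 73 = c2
byte 1: 85 xor 06 = 83
byte 2: e6 xor b8 = 5e
byte 3: 0a xor 41 = 4b
byte 4: 1c xor e1 = fd
byte 5: 9a xor 83 = 19
byte 6: 30 xor 73 = 43
byte 7: d4 xor 06 = d2
byte 8: 4a xor b8 = f2
byte 9: f3 xor 41 = b2
byte 10: 98 xor e1 = 79
byte 11: 45 xor 83 = c6

c2 83 5e 4b fd 19 43 d2 f2 b2 79 c6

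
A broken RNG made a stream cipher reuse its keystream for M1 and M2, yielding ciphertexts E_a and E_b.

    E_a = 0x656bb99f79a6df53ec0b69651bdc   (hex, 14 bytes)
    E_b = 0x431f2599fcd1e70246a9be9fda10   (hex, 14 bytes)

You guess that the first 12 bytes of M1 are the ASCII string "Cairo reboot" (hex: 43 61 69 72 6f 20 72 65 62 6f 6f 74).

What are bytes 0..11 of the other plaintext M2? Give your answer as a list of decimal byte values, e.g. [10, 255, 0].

First, E_a ⊕ E_b = (M1 ⊕ K) ⊕ (M2 ⊕ K) = M1 ⊕ M2, so the key drops out. Then M2 = (M1 ⊕ M2) ⊕ M1 over the first 12 bytes.
byte 0: (65 ^ 43) ^ 43 = 26 ^ 43 = 65
byte 1: (6b ^ 1f) ^ 61 = 74 ^ 61 = 15
byte 2: (b9 ^ 25) ^ 69 = 9c ^ 69 = f5
byte 3: (9f ^ 99) ^ 72 = 06 ^ 72 = 74
byte 4: (79 ^ fc) ^ 6f = 85 ^ 6f = ea
byte 5: (a6 ^ d1) ^ 20 = 77 ^ 20 = 57
byte 6: (df ^ e7) ^ 72 = 38 ^ 72 = 4a
byte 7: (53 ^ 02) ^ 65 = 51 ^ 65 = 34
byte 8: (ec ^ 46) ^ 62 = aa ^ 62 = c8
byte 9: (0b ^ a9) ^ 6f = a2 ^ 6f = cd
byte 10: (69 ^ be) ^ 6f = d7 ^ 6f = b8
byte 11: (65 ^ 9f) ^ 74 = fa ^ 74 = 8e

[101, 21, 245, 116, 234, 87, 74, 52, 200, 205, 184, 142]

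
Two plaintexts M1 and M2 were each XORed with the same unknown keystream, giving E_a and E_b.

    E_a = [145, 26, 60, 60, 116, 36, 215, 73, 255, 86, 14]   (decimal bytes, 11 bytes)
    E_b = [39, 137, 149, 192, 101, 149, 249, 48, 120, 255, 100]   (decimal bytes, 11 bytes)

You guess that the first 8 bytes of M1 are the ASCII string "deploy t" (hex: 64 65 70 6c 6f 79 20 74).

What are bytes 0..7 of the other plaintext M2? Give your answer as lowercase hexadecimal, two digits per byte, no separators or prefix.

d2f6d9907ec80e0d

First, E_a ⊕ E_b = (M1 ⊕ K) ⊕ (M2 ⊕ K) = M1 ⊕ M2, so the key drops out. Then M2 = (M1 ⊕ M2) ⊕ M1 over the first 8 bytes.
byte 0: (91 XOR 27) XOR 64 = b6 XOR 64 = d2
byte 1: (1a XOR 89) XOR 65 = 93 XOR 65 = f6
byte 2: (3c XOR 95) XOR 70 = a9 XOR 70 = d9
byte 3: (3c XOR c0) XOR 6c = fc XOR 6c = 90
byte 4: (74 XOR 65) XOR 6f = 11 XOR 6f = 7e
byte 5: (24 XOR 95) XOR 79 = b1 XOR 79 = c8
byte 6: (d7 XOR f9) XOR 20 = 2e XOR 20 = 0e
byte 7: (49 XOR 30) XOR 74 = 79 XOR 74 = 0d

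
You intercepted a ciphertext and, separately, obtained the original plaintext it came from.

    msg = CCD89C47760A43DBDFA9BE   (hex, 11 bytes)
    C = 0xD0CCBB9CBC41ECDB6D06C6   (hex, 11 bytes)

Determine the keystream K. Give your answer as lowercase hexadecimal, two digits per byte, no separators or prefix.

Since C = msg ⊕ K, XORing both sides with msg gives K = msg ⊕ C.
cc ⊕ d0 = 1c
d8 ⊕ cc = 14
9c ⊕ bb = 27
47 ⊕ 9c = db
76 ⊕ bc = ca
0a ⊕ 41 = 4b
43 ⊕ ec = af
db ⊕ db = 00
df ⊕ 6d = b2
a9 ⊕ 06 = af
be ⊕ c6 = 78

1c1427dbca4baf00b2af78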